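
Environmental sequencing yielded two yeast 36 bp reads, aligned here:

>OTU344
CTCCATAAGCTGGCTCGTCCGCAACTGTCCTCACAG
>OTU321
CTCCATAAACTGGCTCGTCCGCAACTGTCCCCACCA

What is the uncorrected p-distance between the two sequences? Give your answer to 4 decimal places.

The sequences differ at positions 9 (G/A), 31 (T/C), 35 (A/C), 36 (G/A).
There are 4 differences over 36 sites, so p = 4/36 = 0.1111.

0.1111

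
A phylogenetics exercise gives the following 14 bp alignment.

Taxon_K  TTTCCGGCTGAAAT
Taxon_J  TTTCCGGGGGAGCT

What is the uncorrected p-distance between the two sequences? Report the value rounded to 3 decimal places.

0.286

Differing sites — 8:C/G; 9:T/G; 12:A/G; 13:A/C.
There are 4 differences over 14 sites, so p = 4/14 = 0.286.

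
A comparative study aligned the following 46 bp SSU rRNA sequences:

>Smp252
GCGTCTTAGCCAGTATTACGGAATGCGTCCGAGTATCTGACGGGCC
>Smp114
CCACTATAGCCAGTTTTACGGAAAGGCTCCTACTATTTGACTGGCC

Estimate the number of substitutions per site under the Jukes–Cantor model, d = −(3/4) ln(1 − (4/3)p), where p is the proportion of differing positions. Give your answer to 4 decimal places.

The sequences differ at positions 1 (G/C), 3 (G/A), 4 (T/C), 5 (C/T), 6 (T/A), 15 (A/T), 24 (T/A), 26 (C/G), 27 (G/C), 31 (G/T), 33 (G/C), 37 (C/T), 42 (G/T).
p = 13/46 = 0.282609.
d = −0.75 · ln(1 − (4/3)·0.282609) = −0.75 · ln(0.623188) = −0.75 · (-0.472907) = 0.3547.

0.3547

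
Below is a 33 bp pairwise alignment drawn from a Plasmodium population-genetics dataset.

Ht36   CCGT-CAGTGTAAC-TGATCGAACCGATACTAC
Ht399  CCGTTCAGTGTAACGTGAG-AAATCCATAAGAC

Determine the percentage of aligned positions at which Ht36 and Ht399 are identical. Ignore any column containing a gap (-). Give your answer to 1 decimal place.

Excluding the 3 gap columns leaves 30 comparable sites.
Mismatches occur at site 19 (T↔G), site 21 (G↔A), site 24 (C↔T), site 26 (G↔C), site 30 (C↔A), site 31 (T↔G).
24 of the 30 comparable sites match, so the percent identity is 24/30 × 100 = 80.0%.

80.0%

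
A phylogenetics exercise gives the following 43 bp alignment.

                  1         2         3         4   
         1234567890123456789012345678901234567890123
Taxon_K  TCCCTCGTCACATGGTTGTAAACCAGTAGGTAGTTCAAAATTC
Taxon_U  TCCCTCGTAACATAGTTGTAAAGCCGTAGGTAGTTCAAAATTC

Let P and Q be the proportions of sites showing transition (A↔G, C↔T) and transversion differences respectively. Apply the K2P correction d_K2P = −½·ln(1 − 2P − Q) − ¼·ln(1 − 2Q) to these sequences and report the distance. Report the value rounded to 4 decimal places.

Mismatches occur at site 9 (C→A, transversion), site 14 (G→A, transition), site 23 (C→G, transversion), site 25 (A→C, transversion).
Of the 4 differences, 1 transition and 3 transversions over 43 sites: P = 1/43 = 0.023256, Q = 3/43 = 0.069767.
d = −0.5·ln(0.883721) − 0.25·ln(0.860466) = −0.5·(-0.123614) − 0.25·(-0.150281) = 0.0994.

0.0994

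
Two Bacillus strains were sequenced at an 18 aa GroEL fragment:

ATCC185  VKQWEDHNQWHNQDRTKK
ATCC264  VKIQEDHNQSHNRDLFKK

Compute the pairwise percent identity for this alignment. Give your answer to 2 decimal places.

66.67%

Differing sites — 3:Q/I; 4:W/Q; 10:W/S; 13:Q/R; 15:R/L; 16:T/F.
12 of the 18 sites match, so the percent identity is 12/18 × 100 = 66.67%.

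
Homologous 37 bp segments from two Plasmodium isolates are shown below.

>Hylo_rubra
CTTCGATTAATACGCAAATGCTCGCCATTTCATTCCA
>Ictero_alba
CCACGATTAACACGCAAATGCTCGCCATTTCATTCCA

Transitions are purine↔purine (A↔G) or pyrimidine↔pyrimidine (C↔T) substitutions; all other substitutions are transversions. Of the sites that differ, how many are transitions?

Differing sites — 2:T/C (Ti); 3:T/A (Tv); 11:T/C (Ti).
Of the 3 differences, 2 transitions and 1 transversion, so the answer is 2.

2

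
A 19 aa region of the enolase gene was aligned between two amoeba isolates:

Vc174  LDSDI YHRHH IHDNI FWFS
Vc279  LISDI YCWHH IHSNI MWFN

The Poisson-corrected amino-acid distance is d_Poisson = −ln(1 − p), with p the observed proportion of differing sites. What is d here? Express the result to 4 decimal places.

0.3795

Mismatches occur at site 2 (D↔I), site 7 (H↔C), site 8 (R↔W), site 13 (D↔S), site 16 (F↔M), site 19 (S↔N).
p = 6/19 = 0.315789.
d = −ln(1 − 0.315789) = −ln(0.684211) = 0.3795.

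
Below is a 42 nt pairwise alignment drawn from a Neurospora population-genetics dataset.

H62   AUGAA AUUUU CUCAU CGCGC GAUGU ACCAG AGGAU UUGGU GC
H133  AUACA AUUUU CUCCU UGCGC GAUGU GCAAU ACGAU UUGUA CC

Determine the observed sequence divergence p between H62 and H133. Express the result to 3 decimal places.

Differing sites — 3:G/A; 4:A/C; 14:A/C; 16:C/U; 26:A/G; 28:C/A; 30:G/U; 32:G/C; 39:G/U; 40:U/A; 41:G/C.
There are 11 differences over 42 sites, so p = 11/42 = 0.262.

0.262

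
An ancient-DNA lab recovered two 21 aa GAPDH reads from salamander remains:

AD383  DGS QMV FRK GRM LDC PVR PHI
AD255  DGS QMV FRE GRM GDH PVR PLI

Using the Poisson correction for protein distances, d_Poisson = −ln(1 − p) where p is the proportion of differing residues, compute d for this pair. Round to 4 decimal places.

0.2113

Mismatches occur at site 9 (K/E), site 13 (L/G), site 15 (C/H), site 20 (H/L).
p = 4/21 = 0.190476.
d = −ln(1 − 0.190476) = −ln(0.809524) = 0.2113.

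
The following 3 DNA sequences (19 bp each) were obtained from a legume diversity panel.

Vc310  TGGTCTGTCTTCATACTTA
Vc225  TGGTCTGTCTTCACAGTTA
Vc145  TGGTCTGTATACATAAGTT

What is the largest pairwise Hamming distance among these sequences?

Pairwise Hamming distances:
  Vc310 vs Vc225: 2
  Vc310 vs Vc145: 5
  Vc225 vs Vc145: 6
The largest is 6, between Vc225 and Vc145.

6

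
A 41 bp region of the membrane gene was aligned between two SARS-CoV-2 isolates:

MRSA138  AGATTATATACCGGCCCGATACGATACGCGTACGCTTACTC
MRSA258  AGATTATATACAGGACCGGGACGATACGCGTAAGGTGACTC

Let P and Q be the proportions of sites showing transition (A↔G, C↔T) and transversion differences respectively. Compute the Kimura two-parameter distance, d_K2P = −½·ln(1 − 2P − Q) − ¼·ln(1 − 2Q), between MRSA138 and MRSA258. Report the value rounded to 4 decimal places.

0.1951

The sequences differ at positions 12 (C/A, transversion), 15 (C/A, transversion), 19 (A/G, transition), 20 (T/G, transversion), 33 (C/A, transversion), 35 (C/G, transversion), 37 (T/G, transversion).
Of the 7 differences, 1 transition and 6 transversions over 41 sites: P = 1/41 = 0.024390, Q = 6/41 = 0.146341.
d = −0.5·ln(0.804879) − 0.25·ln(0.707318) = −0.5·(-0.217063) − 0.25·(-0.346275) = 0.1951.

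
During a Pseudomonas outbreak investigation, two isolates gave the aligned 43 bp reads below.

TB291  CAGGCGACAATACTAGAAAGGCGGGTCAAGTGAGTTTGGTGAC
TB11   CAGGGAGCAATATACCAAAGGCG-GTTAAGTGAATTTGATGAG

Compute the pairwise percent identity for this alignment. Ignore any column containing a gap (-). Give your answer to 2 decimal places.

73.81%

Excluding the 1 gap column leaves 42 comparable sites.
Differing sites — 5:C/G; 6:G/A; 7:A/G; 13:C/T; 14:T/A; 15:A/C; 16:G/C; 27:C/T; 34:G/A; 39:G/A; 43:C/G.
31 of the 42 comparable sites match, so the percent identity is 31/42 × 100 = 73.81%.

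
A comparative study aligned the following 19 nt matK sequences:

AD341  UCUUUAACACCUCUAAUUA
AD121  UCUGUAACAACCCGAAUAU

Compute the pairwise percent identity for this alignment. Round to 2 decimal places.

Mismatches occur at site 4 (U→G), site 10 (C→A), site 12 (U→C), site 14 (U→G), site 18 (U→A), site 19 (A→U).
13 of the 19 sites match, so the percent identity is 13/19 × 100 = 68.42%.

68.42%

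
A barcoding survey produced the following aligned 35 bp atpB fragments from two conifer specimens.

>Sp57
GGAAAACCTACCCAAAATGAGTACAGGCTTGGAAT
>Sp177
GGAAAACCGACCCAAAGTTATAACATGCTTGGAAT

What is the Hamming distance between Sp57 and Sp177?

Mismatches occur at site 9 (T/G), site 17 (A/G), site 19 (G/T), site 21 (G/T), site 22 (T/A), site 26 (G/T).
That gives 6 mismatches out of 35 aligned sites, so the Hamming distance is 6.

6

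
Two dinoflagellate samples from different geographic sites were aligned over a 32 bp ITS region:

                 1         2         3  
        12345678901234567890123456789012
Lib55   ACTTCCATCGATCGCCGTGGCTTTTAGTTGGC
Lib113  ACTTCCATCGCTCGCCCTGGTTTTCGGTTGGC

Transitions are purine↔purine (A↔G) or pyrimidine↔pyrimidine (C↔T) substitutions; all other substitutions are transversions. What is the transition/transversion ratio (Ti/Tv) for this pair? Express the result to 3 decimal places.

1.500

Differing sites — 11:A/C (Tv); 17:G/C (Tv); 21:C/T (Ti); 25:T/C (Ti); 26:A/G (Ti).
Of the 5 differences, 3 transitions and 2 transversions, so Ti/Tv = 3/2 = 1.500.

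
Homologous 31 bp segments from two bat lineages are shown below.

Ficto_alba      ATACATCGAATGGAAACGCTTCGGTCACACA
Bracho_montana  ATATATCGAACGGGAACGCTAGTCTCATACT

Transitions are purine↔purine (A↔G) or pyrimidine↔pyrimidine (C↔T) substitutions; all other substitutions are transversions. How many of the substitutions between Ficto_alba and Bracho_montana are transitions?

The sequences differ at positions 4 (C/T, transition), 11 (T/C, transition), 14 (A/G, transition), 21 (T/A, transversion), 22 (C/G, transversion), 23 (G/T, transversion), 24 (G/C, transversion), 28 (C/T, transition), 31 (A/T, transversion).
Of the 9 differences, 4 transitions and 5 transversions, so the answer is 4.

4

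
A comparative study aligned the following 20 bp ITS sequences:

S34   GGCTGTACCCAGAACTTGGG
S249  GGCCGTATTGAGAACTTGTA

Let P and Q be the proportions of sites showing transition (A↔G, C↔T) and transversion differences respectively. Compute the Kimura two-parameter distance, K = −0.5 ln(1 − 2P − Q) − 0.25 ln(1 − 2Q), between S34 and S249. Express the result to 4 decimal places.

0.4024

The sequences differ at positions 4 (T/C, transition), 8 (C/T, transition), 9 (C/T, transition), 10 (C/G, transversion), 19 (G/T, transversion), 20 (G/A, transition).
Of the 6 differences, 4 transitions and 2 transversions over 20 sites: P = 4/20 = 0.200000, Q = 2/20 = 0.100000.
d = −0.5·ln(0.500000) − 0.25·ln(0.800000) = −0.5·(-0.693147) − 0.25·(-0.223144) = 0.4024.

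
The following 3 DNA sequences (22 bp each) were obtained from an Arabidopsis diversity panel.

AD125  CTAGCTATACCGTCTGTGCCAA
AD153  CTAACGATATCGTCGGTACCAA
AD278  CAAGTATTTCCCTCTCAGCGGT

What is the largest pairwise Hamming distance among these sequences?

Pairwise Hamming distances:
  AD125 vs AD153: 5
  AD125 vs AD278: 11
  AD153 vs AD278: 15
The largest is 15, between AD153 and AD278.

15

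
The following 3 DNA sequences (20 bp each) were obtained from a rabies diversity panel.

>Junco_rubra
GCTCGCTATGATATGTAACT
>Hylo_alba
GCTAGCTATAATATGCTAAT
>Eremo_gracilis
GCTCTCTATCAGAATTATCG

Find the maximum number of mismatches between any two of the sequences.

Pairwise Hamming distances:
  Junco_rubra vs Hylo_alba: 5
  Junco_rubra vs Eremo_gracilis: 7
  Hylo_alba vs Eremo_gracilis: 11
The largest is 11, between Hylo_alba and Eremo_gracilis.

11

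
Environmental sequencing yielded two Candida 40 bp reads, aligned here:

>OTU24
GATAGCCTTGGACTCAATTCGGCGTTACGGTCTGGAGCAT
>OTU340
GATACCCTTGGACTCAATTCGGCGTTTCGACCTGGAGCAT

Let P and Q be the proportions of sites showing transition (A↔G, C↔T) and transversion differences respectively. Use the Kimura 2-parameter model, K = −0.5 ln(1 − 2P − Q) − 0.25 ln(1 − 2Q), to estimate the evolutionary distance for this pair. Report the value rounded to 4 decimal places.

Differing sites — 5:G/C (Tv); 27:A/T (Tv); 30:G/A (Ti); 31:T/C (Ti).
Of the 4 differences, 2 transitions and 2 transversions over 40 sites: P = 2/40 = 0.050000, Q = 2/40 = 0.050000.
d = −0.5·ln(0.850000) − 0.25·ln(0.900000) = −0.5·(-0.162519) − 0.25·(-0.105361) = 0.1076.

0.1076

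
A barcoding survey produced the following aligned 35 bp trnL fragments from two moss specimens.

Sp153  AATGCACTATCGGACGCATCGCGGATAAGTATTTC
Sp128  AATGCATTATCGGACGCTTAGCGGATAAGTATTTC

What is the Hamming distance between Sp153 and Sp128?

The sequences differ at positions 7 (C/T), 18 (A/T), 20 (C/A).
That gives 3 mismatches out of 35 aligned sites, so the Hamming distance is 3.

3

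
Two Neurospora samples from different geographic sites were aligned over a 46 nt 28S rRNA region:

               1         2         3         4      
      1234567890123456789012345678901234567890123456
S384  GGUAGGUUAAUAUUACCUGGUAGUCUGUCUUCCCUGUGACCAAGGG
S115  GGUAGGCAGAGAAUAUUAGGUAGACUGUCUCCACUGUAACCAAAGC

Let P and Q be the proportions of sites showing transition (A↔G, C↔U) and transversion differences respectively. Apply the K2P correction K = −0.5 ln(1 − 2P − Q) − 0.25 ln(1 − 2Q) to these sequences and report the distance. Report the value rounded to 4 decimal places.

0.3956

The sequences differ at positions 7 (U/C, transition), 8 (U/A, transversion), 9 (A/G, transition), 11 (U/G, transversion), 13 (U/A, transversion), 16 (C/U, transition), 17 (C/U, transition), 18 (U/A, transversion), 24 (U/A, transversion), 31 (U/C, transition), 33 (C/A, transversion), 38 (G/A, transition), 44 (G/A, transition), 46 (G/C, transversion).
Of the 14 differences, 7 transitions and 7 transversions over 46 sites: P = 7/46 = 0.152174, Q = 7/46 = 0.152174.
d = −0.5·ln(0.543478) − 0.25·ln(0.695652) = −0.5·(-0.609766) − 0.25·(-0.362906) = 0.3956.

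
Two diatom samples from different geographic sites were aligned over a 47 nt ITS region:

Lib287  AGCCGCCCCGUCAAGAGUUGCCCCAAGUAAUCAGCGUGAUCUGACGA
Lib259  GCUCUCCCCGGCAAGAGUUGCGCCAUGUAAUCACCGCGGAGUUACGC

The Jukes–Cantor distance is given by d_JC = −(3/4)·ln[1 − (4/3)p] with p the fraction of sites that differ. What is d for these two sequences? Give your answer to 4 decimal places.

Differing sites — 1:A/G; 2:G/C; 3:C/U; 5:G/U; 11:U/G; 22:C/G; 26:A/U; 34:G/C; 37:U/C; 39:A/G; 40:U/A; 41:C/G; 43:G/U; 47:A/C.
p = 14/47 = 0.297872.
d = −0.75 · ln(1 − (4/3)·0.297872) = −0.75 · ln(0.602837) = −0.75 · (-0.506108) = 0.3796.

0.3796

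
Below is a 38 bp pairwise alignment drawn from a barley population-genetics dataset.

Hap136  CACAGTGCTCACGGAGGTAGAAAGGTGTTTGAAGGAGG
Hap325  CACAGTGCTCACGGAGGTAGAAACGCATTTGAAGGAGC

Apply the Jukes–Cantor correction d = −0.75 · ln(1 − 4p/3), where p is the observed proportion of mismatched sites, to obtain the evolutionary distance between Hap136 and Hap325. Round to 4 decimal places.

Mismatches occur at site 24 (G/C), site 26 (T/C), site 27 (G/A), site 38 (G/C).
p = 4/38 = 0.105263.
d = −0.75 · ln(1 − (4/3)·0.105263) = −0.75 · ln(0.859649) = −0.75 · (-0.151231) = 0.1134.

0.1134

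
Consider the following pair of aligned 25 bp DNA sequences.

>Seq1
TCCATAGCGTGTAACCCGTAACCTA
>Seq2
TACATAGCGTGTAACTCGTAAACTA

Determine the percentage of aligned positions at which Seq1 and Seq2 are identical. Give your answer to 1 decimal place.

88.0%

Differing sites — 2:C/A; 16:C/T; 22:C/A.
22 of the 25 sites match, so the percent identity is 22/25 × 100 = 88.0%.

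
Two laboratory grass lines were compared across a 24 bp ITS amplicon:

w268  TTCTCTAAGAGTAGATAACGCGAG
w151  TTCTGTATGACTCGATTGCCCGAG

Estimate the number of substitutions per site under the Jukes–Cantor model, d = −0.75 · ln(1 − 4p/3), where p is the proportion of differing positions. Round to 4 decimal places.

Differing sites — 5:C/G; 8:A/T; 11:G/C; 13:A/C; 17:A/T; 18:A/G; 20:G/C.
p = 7/24 = 0.291667.
d = −0.75 · ln(1 − (4/3)·0.291667) = −0.75 · ln(0.611111) = −0.75 · (-0.492477) = 0.3694.

0.3694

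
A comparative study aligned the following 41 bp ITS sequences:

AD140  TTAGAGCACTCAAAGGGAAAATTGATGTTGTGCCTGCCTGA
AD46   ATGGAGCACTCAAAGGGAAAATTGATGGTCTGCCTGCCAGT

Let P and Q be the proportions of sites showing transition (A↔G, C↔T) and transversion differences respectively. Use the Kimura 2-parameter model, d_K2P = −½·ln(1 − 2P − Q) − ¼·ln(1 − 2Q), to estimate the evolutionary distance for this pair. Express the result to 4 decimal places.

Mismatches occur at site 1 (T/A, transversion), site 3 (A/G, transition), site 28 (T/G, transversion), site 30 (G/C, transversion), site 39 (T/A, transversion), site 41 (A/T, transversion).
Of the 6 differences, 1 transition and 5 transversions over 41 sites: P = 1/41 = 0.024390, Q = 5/41 = 0.121951.
d = −0.5·ln(0.829269) − 0.25·ln(0.756098) = −0.5·(-0.187211) − 0.25·(-0.279584) = 0.1635.

0.1635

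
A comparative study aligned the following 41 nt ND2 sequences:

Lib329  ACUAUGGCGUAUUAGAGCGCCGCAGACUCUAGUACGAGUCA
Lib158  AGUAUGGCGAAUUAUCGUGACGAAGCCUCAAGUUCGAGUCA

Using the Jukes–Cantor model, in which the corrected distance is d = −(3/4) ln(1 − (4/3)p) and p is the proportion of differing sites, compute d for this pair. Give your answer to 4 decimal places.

0.2950

Mismatches occur at site 2 (C↔G), site 10 (U↔A), site 15 (G↔U), site 16 (A↔C), site 18 (C↔U), site 20 (C↔A), site 23 (C↔A), site 26 (A↔C), site 30 (U↔A), site 34 (A↔U).
p = 10/41 = 0.243902.
d = −0.75 · ln(1 − (4/3)·0.243902) = −0.75 · ln(0.674797) = −0.75 · (-0.393343) = 0.2950.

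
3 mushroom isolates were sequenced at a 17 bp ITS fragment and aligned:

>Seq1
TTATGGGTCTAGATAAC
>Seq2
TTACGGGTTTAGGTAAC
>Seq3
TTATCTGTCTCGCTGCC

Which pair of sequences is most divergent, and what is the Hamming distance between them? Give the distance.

8

Pairwise Hamming distances:
  Seq1 vs Seq2: 3
  Seq1 vs Seq3: 6
  Seq2 vs Seq3: 8
The largest is 8, between Seq2 and Seq3.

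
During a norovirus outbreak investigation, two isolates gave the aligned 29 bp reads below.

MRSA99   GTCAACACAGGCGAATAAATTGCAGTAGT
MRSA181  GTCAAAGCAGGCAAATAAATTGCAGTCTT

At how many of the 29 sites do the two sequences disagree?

Mismatches occur at site 6 (C→A), site 7 (A→G), site 13 (G→A), site 27 (A→C), site 28 (G→T).
That gives 5 mismatches out of 29 aligned sites, so the Hamming distance is 5.

5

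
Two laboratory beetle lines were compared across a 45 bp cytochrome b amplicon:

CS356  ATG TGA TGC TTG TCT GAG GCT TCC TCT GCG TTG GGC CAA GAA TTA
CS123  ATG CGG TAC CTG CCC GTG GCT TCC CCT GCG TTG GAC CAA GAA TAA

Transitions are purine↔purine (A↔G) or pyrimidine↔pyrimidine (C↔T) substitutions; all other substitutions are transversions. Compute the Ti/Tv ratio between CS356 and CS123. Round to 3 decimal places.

Mismatches occur at site 4 (T↔C, transition), site 6 (A↔G, transition), site 8 (G↔A, transition), site 10 (T↔C, transition), site 13 (T↔C, transition), site 15 (T↔C, transition), site 17 (A↔T, transversion), site 25 (T↔C, transition), site 35 (G↔A, transition), site 44 (T↔A, transversion).
Of the 10 differences, 8 transitions and 2 transversions, so Ti/Tv = 8/2 = 4.000.

4.000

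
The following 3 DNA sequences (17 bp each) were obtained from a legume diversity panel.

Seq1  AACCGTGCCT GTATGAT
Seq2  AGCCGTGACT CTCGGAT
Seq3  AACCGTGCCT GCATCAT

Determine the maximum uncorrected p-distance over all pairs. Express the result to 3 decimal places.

Pairwise Hamming distances:
  Seq1 vs Seq2: 5
  Seq1 vs Seq3: 2
  Seq2 vs Seq3: 7
The largest is 7 mismatches, between Seq2 and Seq3; p = 7/17 = 0.412.

0.412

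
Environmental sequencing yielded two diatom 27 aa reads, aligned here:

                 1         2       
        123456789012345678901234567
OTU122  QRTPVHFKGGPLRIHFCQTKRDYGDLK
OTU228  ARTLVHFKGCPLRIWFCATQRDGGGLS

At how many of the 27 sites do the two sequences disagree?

9

Differing sites — 1:Q/A; 4:P/L; 10:G/C; 15:H/W; 18:Q/A; 20:K/Q; 23:Y/G; 25:D/G; 27:K/S.
That gives 9 mismatches out of 27 aligned sites, so the Hamming distance is 9.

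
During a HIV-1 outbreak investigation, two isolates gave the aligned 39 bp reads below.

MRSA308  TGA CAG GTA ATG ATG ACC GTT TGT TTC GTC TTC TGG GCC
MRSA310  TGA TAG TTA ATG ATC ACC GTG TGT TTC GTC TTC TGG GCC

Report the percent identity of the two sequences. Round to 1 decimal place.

Mismatches occur at site 4 (C↔T), site 7 (G↔T), site 15 (G↔C), site 21 (T↔G).
35 of the 39 sites match, so the percent identity is 35/39 × 100 = 89.7%.

89.7%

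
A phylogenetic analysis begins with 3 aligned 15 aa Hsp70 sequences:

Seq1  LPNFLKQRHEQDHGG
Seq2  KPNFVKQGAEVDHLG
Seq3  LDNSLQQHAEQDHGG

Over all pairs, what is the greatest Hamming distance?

Pairwise Hamming distances:
  Seq1 vs Seq2: 6
  Seq1 vs Seq3: 5
  Seq2 vs Seq3: 8
The largest is 8, between Seq2 and Seq3.

8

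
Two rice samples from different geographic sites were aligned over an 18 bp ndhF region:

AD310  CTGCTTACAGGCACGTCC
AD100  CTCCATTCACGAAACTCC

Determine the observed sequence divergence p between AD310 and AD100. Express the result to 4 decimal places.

0.3889

The sequences differ at positions 3 (G/C), 5 (T/A), 7 (A/T), 10 (G/C), 12 (C/A), 14 (C/A), 15 (G/C).
There are 7 differences over 18 sites, so p = 7/18 = 0.3889.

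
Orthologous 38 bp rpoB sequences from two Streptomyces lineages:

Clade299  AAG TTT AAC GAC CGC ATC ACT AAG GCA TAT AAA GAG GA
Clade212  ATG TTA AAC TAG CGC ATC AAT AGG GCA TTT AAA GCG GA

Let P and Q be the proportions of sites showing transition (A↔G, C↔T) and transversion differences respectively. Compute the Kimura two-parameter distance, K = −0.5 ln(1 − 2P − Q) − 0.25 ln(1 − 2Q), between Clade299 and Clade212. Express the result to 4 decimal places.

Mismatches occur at site 2 (A→T, transversion), site 6 (T→A, transversion), site 10 (G→T, transversion), site 12 (C→G, transversion), site 20 (C→A, transversion), site 23 (A→G, transition), site 29 (A→T, transversion), site 35 (A→C, transversion).
Of the 8 differences, 1 transition and 7 transversions over 38 sites: P = 1/38 = 0.026316, Q = 7/38 = 0.184211.
d = −0.5·ln(0.763157) − 0.25·ln(0.631578) = −0.5·(-0.270292) − 0.25·(-0.459534) = 0.2500.

0.2500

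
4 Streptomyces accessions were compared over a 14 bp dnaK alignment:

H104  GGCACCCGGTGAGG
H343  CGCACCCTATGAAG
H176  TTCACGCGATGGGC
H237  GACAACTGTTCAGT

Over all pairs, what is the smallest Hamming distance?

4

Pairwise Hamming distances:
  H104 vs H343: 4
  H104 vs H176: 6
  H104 vs H237: 6
  H343 vs H176: 7
  H343 vs H237: 9
  H176 vs H237: 9
The smallest is 4, between H104 and H343.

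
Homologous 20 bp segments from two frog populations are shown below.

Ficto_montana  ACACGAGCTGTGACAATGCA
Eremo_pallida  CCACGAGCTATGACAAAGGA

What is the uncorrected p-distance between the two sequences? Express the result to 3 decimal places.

Mismatches occur at site 1 (A/C), site 10 (G/A), site 17 (T/A), site 19 (C/G).
There are 4 differences over 20 sites, so p = 4/20 = 0.200.

0.200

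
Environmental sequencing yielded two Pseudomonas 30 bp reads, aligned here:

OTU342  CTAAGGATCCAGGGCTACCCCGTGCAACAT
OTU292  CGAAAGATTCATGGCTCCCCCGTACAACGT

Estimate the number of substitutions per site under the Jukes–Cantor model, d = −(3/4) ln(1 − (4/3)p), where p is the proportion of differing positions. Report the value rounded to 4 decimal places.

Differing sites — 2:T/G; 5:G/A; 9:C/T; 12:G/T; 17:A/C; 24:G/A; 29:A/G.
p = 7/30 = 0.233333.
d = −0.75 · ln(1 − (4/3)·0.233333) = −0.75 · ln(0.688889) = −0.75 · (-0.372675) = 0.2795.

0.2795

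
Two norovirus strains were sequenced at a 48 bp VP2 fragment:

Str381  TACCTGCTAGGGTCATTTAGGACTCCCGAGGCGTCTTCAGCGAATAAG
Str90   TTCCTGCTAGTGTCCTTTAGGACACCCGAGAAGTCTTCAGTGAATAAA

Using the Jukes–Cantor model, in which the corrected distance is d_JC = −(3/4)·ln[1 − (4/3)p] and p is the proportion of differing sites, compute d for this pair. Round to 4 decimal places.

0.1885

The sequences differ at positions 2 (A/T), 11 (G/T), 15 (A/C), 24 (T/A), 31 (G/A), 32 (C/A), 41 (C/T), 48 (G/A).
p = 8/48 = 0.166667.
d = −0.75 · ln(1 − (4/3)·0.166667) = −0.75 · ln(0.777777) = −0.75 · (-0.251315) = 0.1885.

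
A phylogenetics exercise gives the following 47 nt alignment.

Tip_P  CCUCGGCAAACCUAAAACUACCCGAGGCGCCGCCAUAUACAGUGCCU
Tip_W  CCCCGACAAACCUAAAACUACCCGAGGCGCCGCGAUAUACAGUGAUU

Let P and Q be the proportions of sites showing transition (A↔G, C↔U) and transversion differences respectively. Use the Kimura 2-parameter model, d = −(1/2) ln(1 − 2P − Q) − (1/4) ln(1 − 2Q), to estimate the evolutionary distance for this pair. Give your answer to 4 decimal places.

0.1155

Mismatches occur at site 3 (U↔C, transition), site 6 (G↔A, transition), site 34 (C↔G, transversion), site 45 (C↔A, transversion), site 46 (C↔U, transition).
Of the 5 differences, 3 transitions and 2 transversions over 47 sites: P = 3/47 = 0.063830, Q = 2/47 = 0.042553.
d = −0.5·ln(0.829787) − 0.25·ln(0.914894) = −0.5·(-0.186586) − 0.25·(-0.088947) = 0.1155.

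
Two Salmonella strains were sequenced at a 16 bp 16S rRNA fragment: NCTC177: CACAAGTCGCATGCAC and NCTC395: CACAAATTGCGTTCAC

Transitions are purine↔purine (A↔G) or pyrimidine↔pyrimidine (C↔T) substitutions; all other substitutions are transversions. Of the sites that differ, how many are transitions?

3

The sequences differ at positions 6 (G/A, transition), 8 (C/T, transition), 11 (A/G, transition), 13 (G/T, transversion).
Of the 4 differences, 3 transitions and 1 transversion, so the answer is 3.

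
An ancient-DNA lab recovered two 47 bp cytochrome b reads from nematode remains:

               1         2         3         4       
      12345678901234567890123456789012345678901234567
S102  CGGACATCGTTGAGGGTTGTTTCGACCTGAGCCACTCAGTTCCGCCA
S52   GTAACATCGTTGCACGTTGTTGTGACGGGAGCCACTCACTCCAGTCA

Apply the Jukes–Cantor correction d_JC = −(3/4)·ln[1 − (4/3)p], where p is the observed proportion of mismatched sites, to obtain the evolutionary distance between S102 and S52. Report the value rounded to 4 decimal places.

Differing sites — 1:C/G; 2:G/T; 3:G/A; 13:A/C; 14:G/A; 15:G/C; 22:T/G; 23:C/T; 27:C/G; 28:T/G; 39:G/C; 41:T/C; 43:C/A; 45:C/T.
p = 14/47 = 0.297872.
d = −0.75 · ln(1 − (4/3)·0.297872) = −0.75 · ln(0.602837) = −0.75 · (-0.506108) = 0.3796.

0.3796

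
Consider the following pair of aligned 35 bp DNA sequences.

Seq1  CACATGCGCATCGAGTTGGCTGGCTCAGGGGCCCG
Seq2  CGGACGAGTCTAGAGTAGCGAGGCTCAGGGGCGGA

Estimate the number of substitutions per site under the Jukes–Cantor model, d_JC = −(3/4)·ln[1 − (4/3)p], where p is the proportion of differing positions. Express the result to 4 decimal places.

0.5716

Differing sites — 2:A/G; 3:C/G; 5:T/C; 7:C/A; 9:C/T; 10:A/C; 12:C/A; 17:T/A; 19:G/C; 20:C/G; 21:T/A; 33:C/G; 34:C/G; 35:G/A.
p = 14/35 = 0.400000.
d = −0.75 · ln(1 − (4/3)·0.400000) = −0.75 · ln(0.466667) = −0.75 · (-0.762139) = 0.5716.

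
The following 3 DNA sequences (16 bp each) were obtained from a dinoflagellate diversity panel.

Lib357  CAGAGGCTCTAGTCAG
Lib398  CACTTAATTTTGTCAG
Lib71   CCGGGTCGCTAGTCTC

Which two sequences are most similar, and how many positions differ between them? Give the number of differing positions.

6

Pairwise Hamming distances:
  Lib357 vs Lib398: 7
  Lib357 vs Lib71: 6
  Lib398 vs Lib71: 11
The smallest is 6, between Lib357 and Lib71.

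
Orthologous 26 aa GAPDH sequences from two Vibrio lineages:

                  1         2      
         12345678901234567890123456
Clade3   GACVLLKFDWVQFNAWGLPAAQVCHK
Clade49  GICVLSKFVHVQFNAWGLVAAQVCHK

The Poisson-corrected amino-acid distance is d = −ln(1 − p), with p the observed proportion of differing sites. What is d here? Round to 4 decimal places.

The sequences differ at positions 2 (A/I), 6 (L/S), 9 (D/V), 10 (W/H), 19 (P/V).
p = 5/26 = 0.192308.
d = −ln(1 − 0.192308) = −ln(0.807692) = 0.2136.

0.2136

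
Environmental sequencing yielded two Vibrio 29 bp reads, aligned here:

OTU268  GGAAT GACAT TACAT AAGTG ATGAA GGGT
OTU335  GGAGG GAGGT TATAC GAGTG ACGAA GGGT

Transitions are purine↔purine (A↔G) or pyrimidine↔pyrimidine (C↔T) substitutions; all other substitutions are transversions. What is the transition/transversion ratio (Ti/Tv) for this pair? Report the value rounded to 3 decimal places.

Mismatches occur at site 4 (A↔G, transition), site 5 (T↔G, transversion), site 8 (C↔G, transversion), site 9 (A↔G, transition), site 13 (C↔T, transition), site 15 (T↔C, transition), site 16 (A↔G, transition), site 22 (T↔C, transition).
Of the 8 differences, 6 transitions and 2 transversions, so Ti/Tv = 6/2 = 3.000.

3.000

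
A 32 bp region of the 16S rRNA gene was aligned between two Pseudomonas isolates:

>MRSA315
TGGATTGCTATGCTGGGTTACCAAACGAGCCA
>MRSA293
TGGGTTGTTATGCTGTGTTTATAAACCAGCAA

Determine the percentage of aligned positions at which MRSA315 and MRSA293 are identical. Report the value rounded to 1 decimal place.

The sequences differ at positions 4 (A/G), 8 (C/T), 16 (G/T), 20 (A/T), 21 (C/A), 22 (C/T), 27 (G/C), 31 (C/A).
24 of the 32 sites match, so the percent identity is 24/32 × 100 = 75.0%.

75.0%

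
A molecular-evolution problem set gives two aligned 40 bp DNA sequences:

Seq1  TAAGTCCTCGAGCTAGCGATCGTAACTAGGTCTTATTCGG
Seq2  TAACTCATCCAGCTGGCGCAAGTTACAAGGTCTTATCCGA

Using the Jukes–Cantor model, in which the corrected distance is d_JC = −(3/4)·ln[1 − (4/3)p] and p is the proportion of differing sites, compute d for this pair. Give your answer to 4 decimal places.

0.3426

The sequences differ at positions 4 (G/C), 7 (C/A), 10 (G/C), 15 (A/G), 19 (A/C), 20 (T/A), 21 (C/A), 24 (A/T), 27 (T/A), 37 (T/C), 40 (G/A).
p = 11/40 = 0.275000.
d = −0.75 · ln(1 − (4/3)·0.275000) = −0.75 · ln(0.633333) = −0.75 · (-0.456759) = 0.3426.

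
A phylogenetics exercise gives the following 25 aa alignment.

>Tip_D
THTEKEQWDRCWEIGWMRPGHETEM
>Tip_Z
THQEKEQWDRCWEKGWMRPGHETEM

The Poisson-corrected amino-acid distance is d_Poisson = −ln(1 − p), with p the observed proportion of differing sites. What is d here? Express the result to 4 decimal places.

0.0834

The sequences differ at positions 3 (T/Q), 14 (I/K).
p = 2/25 = 0.080000.
d = −ln(1 − 0.080000) = −ln(0.920000) = 0.0834.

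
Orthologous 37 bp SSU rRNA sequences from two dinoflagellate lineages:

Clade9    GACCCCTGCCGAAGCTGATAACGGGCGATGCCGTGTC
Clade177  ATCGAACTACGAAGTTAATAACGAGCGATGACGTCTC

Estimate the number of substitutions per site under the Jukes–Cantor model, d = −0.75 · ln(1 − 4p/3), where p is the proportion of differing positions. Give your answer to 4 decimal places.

Mismatches occur at site 1 (G↔A), site 2 (A↔T), site 4 (C↔G), site 5 (C↔A), site 6 (C↔A), site 7 (T↔C), site 8 (G↔T), site 9 (C↔A), site 15 (C↔T), site 17 (G↔A), site 24 (G↔A), site 31 (C↔A), site 35 (G↔C).
p = 13/37 = 0.351351.
d = −0.75 · ln(1 − (4/3)·0.351351) = −0.75 · ln(0.531532) = −0.75 · (-0.631992) = 0.4740.

0.4740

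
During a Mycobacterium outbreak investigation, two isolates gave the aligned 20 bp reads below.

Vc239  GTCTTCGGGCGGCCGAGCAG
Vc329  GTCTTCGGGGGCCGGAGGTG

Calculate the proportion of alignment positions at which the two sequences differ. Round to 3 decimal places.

0.250

Mismatches occur at site 10 (C/G), site 12 (G/C), site 14 (C/G), site 18 (C/G), site 19 (A/T).
There are 5 differences over 20 sites, so p = 5/20 = 0.250.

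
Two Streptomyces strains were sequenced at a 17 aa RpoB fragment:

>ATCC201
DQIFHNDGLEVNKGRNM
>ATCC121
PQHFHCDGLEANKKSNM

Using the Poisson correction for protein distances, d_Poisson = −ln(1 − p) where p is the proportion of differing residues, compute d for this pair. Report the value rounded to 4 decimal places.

0.4353

Differing sites — 1:D/P; 3:I/H; 6:N/C; 11:V/A; 14:G/K; 15:R/S.
p = 6/17 = 0.352941.
d = −ln(1 − 0.352941) = −ln(0.647059) = 0.4353.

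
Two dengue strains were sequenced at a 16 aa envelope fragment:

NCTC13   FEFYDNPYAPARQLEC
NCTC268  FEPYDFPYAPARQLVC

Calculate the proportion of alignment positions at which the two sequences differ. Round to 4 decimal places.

Differing sites — 3:F/P; 6:N/F; 15:E/V.
There are 3 differences over 16 sites, so p = 3/16 = 0.1875.

0.1875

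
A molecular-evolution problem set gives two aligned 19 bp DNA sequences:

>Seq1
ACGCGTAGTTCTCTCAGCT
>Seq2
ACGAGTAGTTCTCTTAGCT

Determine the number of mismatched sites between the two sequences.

Mismatches occur at site 4 (C/A), site 15 (C/T).
That gives 2 mismatches out of 19 aligned sites, so the Hamming distance is 2.

2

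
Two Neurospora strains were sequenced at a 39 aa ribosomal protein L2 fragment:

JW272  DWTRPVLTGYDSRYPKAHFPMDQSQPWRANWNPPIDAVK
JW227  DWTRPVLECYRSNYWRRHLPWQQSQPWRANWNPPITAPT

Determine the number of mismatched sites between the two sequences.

Mismatches occur at site 8 (T→E), site 9 (G→C), site 11 (D→R), site 13 (R→N), site 15 (P→W), site 16 (K→R), site 17 (A→R), site 19 (F→L), site 21 (M→W), site 22 (D→Q), site 36 (D→T), site 38 (V→P), site 39 (K→T).
That gives 13 mismatches out of 39 aligned sites, so the Hamming distance is 13.

13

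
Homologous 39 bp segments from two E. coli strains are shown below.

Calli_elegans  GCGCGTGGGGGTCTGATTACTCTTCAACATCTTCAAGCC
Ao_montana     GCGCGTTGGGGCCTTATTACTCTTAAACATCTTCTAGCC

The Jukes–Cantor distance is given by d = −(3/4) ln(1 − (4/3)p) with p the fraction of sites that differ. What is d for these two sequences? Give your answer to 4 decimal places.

The sequences differ at positions 7 (G/T), 12 (T/C), 15 (G/T), 25 (C/A), 35 (A/T).
p = 5/39 = 0.128205.
d = −0.75 · ln(1 − (4/3)·0.128205) = −0.75 · ln(0.829060) = −0.75 · (-0.187463) = 0.1406.

0.1406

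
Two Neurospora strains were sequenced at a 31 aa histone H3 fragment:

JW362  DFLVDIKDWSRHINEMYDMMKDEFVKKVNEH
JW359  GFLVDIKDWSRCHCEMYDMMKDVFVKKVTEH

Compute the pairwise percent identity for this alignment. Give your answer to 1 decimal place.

80.6%

The sequences differ at positions 1 (D/G), 12 (H/C), 13 (I/H), 14 (N/C), 23 (E/V), 29 (N/T).
25 of the 31 sites match, so the percent identity is 25/31 × 100 = 80.6%.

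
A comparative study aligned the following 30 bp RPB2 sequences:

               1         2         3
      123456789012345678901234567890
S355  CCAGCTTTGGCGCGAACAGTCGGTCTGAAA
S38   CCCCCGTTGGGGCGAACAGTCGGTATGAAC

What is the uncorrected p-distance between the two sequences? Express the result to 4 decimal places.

0.2000

Differing sites — 3:A/C; 4:G/C; 6:T/G; 11:C/G; 25:C/A; 30:A/C.
There are 6 differences over 30 sites, so p = 6/30 = 0.2000.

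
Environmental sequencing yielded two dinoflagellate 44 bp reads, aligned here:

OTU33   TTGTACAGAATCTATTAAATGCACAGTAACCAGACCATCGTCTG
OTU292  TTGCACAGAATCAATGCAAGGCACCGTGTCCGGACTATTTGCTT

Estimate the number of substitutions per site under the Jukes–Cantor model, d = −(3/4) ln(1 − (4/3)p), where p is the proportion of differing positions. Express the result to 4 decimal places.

Mismatches occur at site 4 (T↔C), site 13 (T↔A), site 16 (T↔G), site 17 (A↔C), site 20 (T↔G), site 25 (A↔C), site 28 (A↔G), site 29 (A↔T), site 32 (A↔G), site 36 (C↔T), site 39 (C↔T), site 40 (G↔T), site 41 (T↔G), site 44 (G↔T).
p = 14/44 = 0.318182.
d = −0.75 · ln(1 − (4/3)·0.318182) = −0.75 · ln(0.575757) = −0.75 · (-0.552070) = 0.4141.

0.4141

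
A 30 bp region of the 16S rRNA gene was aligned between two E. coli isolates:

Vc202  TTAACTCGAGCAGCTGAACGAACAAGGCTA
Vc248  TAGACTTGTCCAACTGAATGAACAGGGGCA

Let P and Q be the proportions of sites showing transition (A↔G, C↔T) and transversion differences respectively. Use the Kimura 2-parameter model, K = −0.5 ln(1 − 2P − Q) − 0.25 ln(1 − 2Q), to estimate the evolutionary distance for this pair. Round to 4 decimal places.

0.4586

Differing sites — 2:T/A (Tv); 3:A/G (Ti); 7:C/T (Ti); 9:A/T (Tv); 10:G/C (Tv); 13:G/A (Ti); 19:C/T (Ti); 25:A/G (Ti); 28:C/G (Tv); 29:T/C (Ti).
Of the 10 differences, 6 transitions and 4 transversions over 30 sites: P = 6/30 = 0.200000, Q = 4/30 = 0.133333.
d = −0.5·ln(0.466667) − 0.25·ln(0.733334) = −0.5·(-0.762139) − 0.25·(-0.310154) = 0.4586.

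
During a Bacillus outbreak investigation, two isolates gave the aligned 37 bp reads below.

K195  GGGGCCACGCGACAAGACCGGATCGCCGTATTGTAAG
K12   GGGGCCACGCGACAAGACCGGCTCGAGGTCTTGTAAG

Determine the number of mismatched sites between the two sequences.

Mismatches occur at site 22 (A→C), site 26 (C→A), site 27 (C→G), site 30 (A→C).
That gives 4 mismatches out of 37 aligned sites, so the Hamming distance is 4.

4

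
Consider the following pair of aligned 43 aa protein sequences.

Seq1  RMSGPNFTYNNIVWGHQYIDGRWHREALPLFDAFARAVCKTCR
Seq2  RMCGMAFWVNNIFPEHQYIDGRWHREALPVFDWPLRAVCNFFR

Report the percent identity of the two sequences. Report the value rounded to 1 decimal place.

65.1%

Differing sites — 3:S/C; 5:P/M; 6:N/A; 8:T/W; 9:Y/V; 13:V/F; 14:W/P; 15:G/E; 30:L/V; 33:A/W; 34:F/P; 35:A/L; 40:K/N; 41:T/F; 42:C/F.
28 of the 43 sites match, so the percent identity is 28/43 × 100 = 65.1%.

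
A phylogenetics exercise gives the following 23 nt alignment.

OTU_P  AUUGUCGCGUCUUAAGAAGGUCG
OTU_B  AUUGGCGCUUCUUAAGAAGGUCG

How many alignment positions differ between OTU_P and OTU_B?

Mismatches occur at site 5 (U→G), site 9 (G→U).
That gives 2 mismatches out of 23 aligned sites, so the Hamming distance is 2.

2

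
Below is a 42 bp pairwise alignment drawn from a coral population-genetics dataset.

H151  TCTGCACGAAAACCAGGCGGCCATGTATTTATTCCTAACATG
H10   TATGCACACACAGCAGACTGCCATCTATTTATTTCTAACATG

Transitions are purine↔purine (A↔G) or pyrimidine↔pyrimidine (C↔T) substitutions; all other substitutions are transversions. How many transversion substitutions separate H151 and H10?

6

Mismatches occur at site 2 (C↔A, transversion), site 8 (G↔A, transition), site 9 (A↔C, transversion), site 11 (A↔C, transversion), site 13 (C↔G, transversion), site 17 (G↔A, transition), site 19 (G↔T, transversion), site 25 (G↔C, transversion), site 34 (C↔T, transition).
Of the 9 differences, 3 transitions and 6 transversions, so the answer is 6.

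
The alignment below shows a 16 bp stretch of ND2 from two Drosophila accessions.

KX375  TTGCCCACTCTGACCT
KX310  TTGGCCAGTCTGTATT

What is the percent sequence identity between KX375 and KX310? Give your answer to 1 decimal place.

68.8%

Mismatches occur at site 4 (C↔G), site 8 (C↔G), site 13 (A↔T), site 14 (C↔A), site 15 (C↔T).
11 of the 16 sites match, so the percent identity is 11/16 × 100 = 68.8%.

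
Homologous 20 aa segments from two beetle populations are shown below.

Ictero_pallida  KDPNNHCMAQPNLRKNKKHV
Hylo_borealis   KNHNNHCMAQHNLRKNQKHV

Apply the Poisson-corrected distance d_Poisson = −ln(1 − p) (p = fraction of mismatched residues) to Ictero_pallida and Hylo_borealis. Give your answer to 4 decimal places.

0.2231

The sequences differ at positions 2 (D/N), 3 (P/H), 11 (P/H), 17 (K/Q).
p = 4/20 = 0.200000.
d = −ln(1 − 0.200000) = −ln(0.800000) = 0.2231.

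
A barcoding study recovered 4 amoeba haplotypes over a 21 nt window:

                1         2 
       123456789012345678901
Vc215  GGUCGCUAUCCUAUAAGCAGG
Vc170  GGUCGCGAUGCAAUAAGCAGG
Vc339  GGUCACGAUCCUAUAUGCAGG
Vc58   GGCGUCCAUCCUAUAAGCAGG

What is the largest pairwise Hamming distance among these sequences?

6

Pairwise Hamming distances:
  Vc215 vs Vc170: 3
  Vc215 vs Vc339: 3
  Vc215 vs Vc58: 4
  Vc170 vs Vc339: 4
  Vc170 vs Vc58: 6
  Vc339 vs Vc58: 5
The largest is 6, between Vc170 and Vc58.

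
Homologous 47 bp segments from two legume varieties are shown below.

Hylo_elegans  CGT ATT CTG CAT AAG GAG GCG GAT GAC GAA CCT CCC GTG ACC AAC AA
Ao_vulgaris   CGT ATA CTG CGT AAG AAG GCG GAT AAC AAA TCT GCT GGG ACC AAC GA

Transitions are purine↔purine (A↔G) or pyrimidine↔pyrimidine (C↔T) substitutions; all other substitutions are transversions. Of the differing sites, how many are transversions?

Differing sites — 6:T/A (Tv); 11:A/G (Ti); 16:G/A (Ti); 25:G/A (Ti); 28:G/A (Ti); 31:C/T (Ti); 34:C/G (Tv); 36:C/T (Ti); 38:T/G (Tv); 46:A/G (Ti).
Of the 10 differences, 7 transitions and 3 transversions, so the answer is 3.

3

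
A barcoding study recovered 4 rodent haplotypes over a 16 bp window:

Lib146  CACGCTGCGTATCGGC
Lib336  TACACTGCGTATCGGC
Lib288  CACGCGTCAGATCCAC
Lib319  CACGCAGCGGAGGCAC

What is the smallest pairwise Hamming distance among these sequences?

Pairwise Hamming distances:
  Lib146 vs Lib336: 2
  Lib146 vs Lib288: 6
  Lib146 vs Lib319: 6
  Lib336 vs Lib288: 8
  Lib336 vs Lib319: 8
  Lib288 vs Lib319: 5
The smallest is 2, between Lib146 and Lib336.

2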